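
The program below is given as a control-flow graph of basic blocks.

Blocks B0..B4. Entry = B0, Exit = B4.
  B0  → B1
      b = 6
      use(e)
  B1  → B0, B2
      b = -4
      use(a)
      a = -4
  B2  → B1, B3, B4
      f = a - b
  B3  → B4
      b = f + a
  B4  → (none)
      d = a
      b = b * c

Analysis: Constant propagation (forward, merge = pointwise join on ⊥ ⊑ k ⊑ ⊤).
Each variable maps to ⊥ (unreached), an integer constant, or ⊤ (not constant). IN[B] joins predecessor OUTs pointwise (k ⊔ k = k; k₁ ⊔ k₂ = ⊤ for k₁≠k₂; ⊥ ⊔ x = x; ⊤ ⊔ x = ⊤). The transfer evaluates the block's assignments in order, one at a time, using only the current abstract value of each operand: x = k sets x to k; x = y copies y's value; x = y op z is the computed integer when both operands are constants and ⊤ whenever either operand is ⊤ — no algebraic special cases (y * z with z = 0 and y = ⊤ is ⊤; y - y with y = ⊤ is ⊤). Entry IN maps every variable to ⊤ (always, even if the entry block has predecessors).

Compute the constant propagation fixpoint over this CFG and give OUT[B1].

Per-block solution:
  B0: | IN=(all ⊤) | OUT={b:6; rest ⊤}
  B1: | IN=(all ⊤) | OUT={a:-4, b:-4; rest ⊤}
  B2: | IN={a:-4, b:-4; rest ⊤} | OUT={a:-4, b:-4, f:0; rest ⊤}
  B3: | IN={a:-4, b:-4, f:0; rest ⊤} | OUT={a:-4, b:-4, f:0; rest ⊤}
  B4: | IN={a:-4, b:-4, f:0; rest ⊤} | OUT={a:-4, d:-4, f:0; rest ⊤}

Merge at B1: IN[B1] = OUT[B0] ⊔ OUT[B2] = {a: ⊤, b: ⊤, c: ⊤, d: ⊤, e: ⊤, f: ⊤}
Applying B1's transfer function to that IN value gives OUT[B1] (row B1 above).

Answer: {a: -4, b: -4, c: ⊤, d: ⊤, e: ⊤, f: ⊤}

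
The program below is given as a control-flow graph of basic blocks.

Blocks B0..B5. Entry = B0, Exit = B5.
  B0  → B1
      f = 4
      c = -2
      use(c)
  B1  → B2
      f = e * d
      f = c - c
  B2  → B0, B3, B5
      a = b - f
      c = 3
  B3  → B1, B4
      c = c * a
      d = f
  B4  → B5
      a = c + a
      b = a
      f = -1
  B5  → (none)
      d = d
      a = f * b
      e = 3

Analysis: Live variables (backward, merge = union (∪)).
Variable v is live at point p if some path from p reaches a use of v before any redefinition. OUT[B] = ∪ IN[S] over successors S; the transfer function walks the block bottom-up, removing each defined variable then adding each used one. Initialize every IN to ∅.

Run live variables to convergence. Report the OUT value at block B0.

Answer: {b, c, d, e}

Trace:
Per-block solution:
  B0:  IN={b, d, e}  OUT={b, c, d, e}
  B1:  IN={b, c, d, e}  OUT={b, d, e, f}
  B2:  IN={b, d, e, f}  OUT={a, b, c, d, e, f}
  B3:  IN={a, b, c, e, f}  OUT={a, b, c, d, e}
  B4:  IN={a, c, d}  OUT={b, d, f}
  B5:  IN={b, d, f}  OUT={}

Merge at B0: OUT[B0] = IN[B1] = {b, c, d, e}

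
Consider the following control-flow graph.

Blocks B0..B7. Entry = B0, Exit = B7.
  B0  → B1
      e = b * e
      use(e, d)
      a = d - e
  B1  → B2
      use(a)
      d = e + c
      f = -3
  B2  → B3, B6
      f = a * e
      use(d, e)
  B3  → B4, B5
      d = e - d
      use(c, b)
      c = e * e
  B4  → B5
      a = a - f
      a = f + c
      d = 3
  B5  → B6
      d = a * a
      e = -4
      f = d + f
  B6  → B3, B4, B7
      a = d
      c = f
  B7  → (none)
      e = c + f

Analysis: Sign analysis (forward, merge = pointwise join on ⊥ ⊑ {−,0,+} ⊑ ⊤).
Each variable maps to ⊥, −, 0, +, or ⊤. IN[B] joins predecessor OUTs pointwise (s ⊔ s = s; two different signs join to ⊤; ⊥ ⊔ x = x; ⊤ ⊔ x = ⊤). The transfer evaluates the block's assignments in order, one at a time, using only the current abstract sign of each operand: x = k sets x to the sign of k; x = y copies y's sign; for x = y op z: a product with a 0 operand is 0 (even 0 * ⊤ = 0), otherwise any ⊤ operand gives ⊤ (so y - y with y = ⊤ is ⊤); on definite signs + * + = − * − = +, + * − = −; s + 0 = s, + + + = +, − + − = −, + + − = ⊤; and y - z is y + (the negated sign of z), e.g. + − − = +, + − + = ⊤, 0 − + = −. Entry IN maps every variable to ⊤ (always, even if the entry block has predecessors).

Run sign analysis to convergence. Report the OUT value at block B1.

Per-block solution:
  B0: | IN=(all ⊤) | OUT=(all ⊤)
  B1: | IN=(all ⊤) | OUT={f:-; rest ⊤}
  B2: | IN={f:-; rest ⊤} | OUT=(all ⊤)
  B3: | IN=(all ⊤) | OUT=(all ⊤)
  B4: | IN=(all ⊤) | OUT={d:+; rest ⊤}
  B5: | IN=(all ⊤) | OUT={e:-; rest ⊤}
  B6: | IN=(all ⊤) | OUT=(all ⊤)
  B7: | IN=(all ⊤) | OUT=(all ⊤)

Merge at B1: IN[B1] = OUT[B0] = {a: ⊤, b: ⊤, c: ⊤, d: ⊤, e: ⊤, f: ⊤}
Applying B1's transfer function to that IN value gives OUT[B1] (row B1 above).

Answer: {a: ⊤, b: ⊤, c: ⊤, d: ⊤, e: ⊤, f: -}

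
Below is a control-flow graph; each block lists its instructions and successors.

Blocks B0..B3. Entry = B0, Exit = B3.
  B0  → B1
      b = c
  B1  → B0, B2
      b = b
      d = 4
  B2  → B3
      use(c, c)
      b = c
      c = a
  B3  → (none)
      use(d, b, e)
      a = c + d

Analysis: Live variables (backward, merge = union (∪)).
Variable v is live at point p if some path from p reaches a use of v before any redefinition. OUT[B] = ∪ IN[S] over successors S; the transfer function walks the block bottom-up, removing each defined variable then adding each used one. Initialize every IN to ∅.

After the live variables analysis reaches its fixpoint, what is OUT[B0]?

Fixpoint table:
  B0: | IN={a, c, e} | OUT={a, b, c, e}
  B1: | IN={a, b, c, e} | OUT={a, c, d, e}
  B2: | IN={a, c, d, e} | OUT={b, c, d, e}
  B3: | IN={b, c, d, e} | OUT={}

Merge at B0: OUT[B0] = IN[B1] = {a, b, c, e}

Answer: {a, b, c, e}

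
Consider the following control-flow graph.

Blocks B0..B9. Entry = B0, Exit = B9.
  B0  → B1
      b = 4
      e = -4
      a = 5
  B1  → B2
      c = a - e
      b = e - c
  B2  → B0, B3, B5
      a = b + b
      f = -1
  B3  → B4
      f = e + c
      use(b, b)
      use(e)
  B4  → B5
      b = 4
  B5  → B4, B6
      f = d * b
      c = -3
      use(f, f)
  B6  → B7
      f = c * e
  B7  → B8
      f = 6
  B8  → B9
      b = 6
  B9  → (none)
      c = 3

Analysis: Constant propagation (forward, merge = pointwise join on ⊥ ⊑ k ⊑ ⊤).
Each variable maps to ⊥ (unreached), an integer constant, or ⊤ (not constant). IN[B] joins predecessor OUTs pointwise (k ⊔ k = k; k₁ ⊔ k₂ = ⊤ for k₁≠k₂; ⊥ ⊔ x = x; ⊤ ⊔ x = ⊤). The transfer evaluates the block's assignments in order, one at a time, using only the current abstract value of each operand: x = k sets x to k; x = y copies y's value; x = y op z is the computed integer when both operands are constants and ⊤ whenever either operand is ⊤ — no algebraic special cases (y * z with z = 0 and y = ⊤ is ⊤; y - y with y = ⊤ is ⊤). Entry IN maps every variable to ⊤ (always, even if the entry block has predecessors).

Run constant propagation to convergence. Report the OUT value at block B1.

Converged values:
  B0:   IN=(all ⊤)   OUT={a:5, b:4, e:-4; rest ⊤}
  B1:   IN={a:5, b:4, e:-4; rest ⊤}   OUT={a:5, b:-13, c:9, e:-4; rest ⊤}
  B2:   IN={a:5, b:-13, c:9, e:-4; rest ⊤}   OUT={a:-26, b:-13, c:9, e:-4, f:-1; rest ⊤}
  B3:   IN={a:-26, b:-13, c:9, e:-4, f:-1; rest ⊤}   OUT={a:-26, b:-13, c:9, e:-4, f:5; rest ⊤}
  B4:   IN={a:-26, e:-4; rest ⊤}   OUT={a:-26, b:4, e:-4; rest ⊤}
  B5:   IN={a:-26, e:-4; rest ⊤}   OUT={a:-26, c:-3, e:-4; rest ⊤}
  B6:   IN={a:-26, c:-3, e:-4; rest ⊤}   OUT={a:-26, c:-3, e:-4, f:12; rest ⊤}
  B7:   IN={a:-26, c:-3, e:-4, f:12; rest ⊤}   OUT={a:-26, c:-3, e:-4, f:6; rest ⊤}
  B8:   IN={a:-26, c:-3, e:-4, f:6; rest ⊤}   OUT={a:-26, b:6, c:-3, e:-4, f:6; rest ⊤}
  B9:   IN={a:-26, b:6, c:-3, e:-4, f:6; rest ⊤}   OUT={a:-26, b:6, c:3, e:-4, f:6; rest ⊤}

Merge at B1: IN[B1] = OUT[B0] = {a: 5, b: 4, c: ⊤, d: ⊤, e: -4, f: ⊤}
Applying B1's transfer function to that IN value gives OUT[B1] (row B1 above).

Answer: {a: 5, b: -13, c: 9, d: ⊤, e: -4, f: ⊤}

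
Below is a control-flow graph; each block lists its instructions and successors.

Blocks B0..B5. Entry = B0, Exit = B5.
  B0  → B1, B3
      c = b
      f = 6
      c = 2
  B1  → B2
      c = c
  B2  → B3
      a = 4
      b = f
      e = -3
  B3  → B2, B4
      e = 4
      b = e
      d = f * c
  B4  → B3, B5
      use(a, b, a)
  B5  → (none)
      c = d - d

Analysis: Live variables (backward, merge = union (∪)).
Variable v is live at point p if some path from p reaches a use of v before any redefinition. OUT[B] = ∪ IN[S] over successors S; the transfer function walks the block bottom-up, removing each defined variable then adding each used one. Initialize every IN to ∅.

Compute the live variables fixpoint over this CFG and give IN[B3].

Answer: {a, c, f}

Trace:
Per-block solution:
  B0:  IN={a, b}  OUT={a, c, f}
  B1:  IN={c, f}  OUT={c, f}
  B2:  IN={c, f}  OUT={a, c, f}
  B3:  IN={a, c, f}  OUT={a, b, c, d, f}
  B4:  IN={a, b, c, d, f}  OUT={a, c, d, f}
  B5:  IN={d}  OUT={}

Merge at B3: OUT[B3] = IN[B2] ⊔ IN[B4] = {a, b, c, d, f}
Applying B3's transfer function to that OUT value gives IN[B3] (row B3 above).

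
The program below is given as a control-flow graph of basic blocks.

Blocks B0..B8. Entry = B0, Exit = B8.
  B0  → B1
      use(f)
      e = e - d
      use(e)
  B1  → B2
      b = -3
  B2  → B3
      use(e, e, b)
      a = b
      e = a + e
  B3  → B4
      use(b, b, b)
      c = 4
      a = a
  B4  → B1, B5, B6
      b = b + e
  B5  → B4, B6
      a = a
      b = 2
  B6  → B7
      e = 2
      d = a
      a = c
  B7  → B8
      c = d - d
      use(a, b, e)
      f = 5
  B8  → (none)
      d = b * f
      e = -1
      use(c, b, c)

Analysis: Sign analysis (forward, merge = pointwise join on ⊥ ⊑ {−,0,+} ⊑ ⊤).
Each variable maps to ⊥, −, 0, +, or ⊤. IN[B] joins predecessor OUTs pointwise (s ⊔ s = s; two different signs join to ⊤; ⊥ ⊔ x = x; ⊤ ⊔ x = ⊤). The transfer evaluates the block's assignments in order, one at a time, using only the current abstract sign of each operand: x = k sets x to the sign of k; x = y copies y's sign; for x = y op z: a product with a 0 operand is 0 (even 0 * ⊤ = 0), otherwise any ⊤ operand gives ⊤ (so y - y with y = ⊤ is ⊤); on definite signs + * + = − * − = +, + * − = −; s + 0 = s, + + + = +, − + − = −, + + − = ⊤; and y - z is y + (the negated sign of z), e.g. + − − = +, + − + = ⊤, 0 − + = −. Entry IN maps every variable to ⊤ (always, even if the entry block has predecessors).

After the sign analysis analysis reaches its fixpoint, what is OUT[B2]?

Answer: {a: -, b: -, c: ⊤, d: ⊤, e: ⊤, f: ⊤}

Derivation:
Converged values:
  B0:  IN=(all ⊤)  OUT=(all ⊤)
  B1:  IN=(all ⊤)  OUT={b:-; rest ⊤}
  B2:  IN={b:-; rest ⊤}  OUT={a:-, b:-; rest ⊤}
  B3:  IN={a:-, b:-; rest ⊤}  OUT={a:-, b:-, c:+; rest ⊤}
  B4:  IN={a:-, c:+; rest ⊤}  OUT={a:-, c:+; rest ⊤}
  B5:  IN={a:-, c:+; rest ⊤}  OUT={a:-, b:+, c:+; rest ⊤}
  B6:  IN={a:-, c:+; rest ⊤}  OUT={a:+, c:+, d:-, e:+; rest ⊤}
  B7:  IN={a:+, c:+, d:-, e:+; rest ⊤}  OUT={a:+, d:-, e:+, f:+; rest ⊤}
  B8:  IN={a:+, d:-, e:+, f:+; rest ⊤}  OUT={a:+, e:-, f:+; rest ⊤}

Merge at B2: IN[B2] = OUT[B1] = {a: ⊤, b: -, c: ⊤, d: ⊤, e: ⊤, f: ⊤}
Applying B2's transfer function to that IN value gives OUT[B2] (row B2 above).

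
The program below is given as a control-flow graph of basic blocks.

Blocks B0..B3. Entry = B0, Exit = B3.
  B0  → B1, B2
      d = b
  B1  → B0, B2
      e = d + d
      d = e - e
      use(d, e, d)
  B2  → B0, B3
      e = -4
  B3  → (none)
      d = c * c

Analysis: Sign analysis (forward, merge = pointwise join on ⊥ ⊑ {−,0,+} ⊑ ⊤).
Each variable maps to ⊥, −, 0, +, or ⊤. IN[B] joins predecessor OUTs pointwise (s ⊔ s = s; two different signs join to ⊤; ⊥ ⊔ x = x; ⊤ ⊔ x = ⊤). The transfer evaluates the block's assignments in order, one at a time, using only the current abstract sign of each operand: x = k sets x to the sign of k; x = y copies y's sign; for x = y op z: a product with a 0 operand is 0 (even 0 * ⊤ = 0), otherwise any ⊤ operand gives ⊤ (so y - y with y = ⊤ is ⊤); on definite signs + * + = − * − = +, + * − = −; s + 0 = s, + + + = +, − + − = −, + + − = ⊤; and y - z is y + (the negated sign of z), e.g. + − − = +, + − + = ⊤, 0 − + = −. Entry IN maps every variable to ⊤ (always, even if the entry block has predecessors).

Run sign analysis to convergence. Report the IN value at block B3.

Converged values:
  B0:   IN=(all ⊤)   OUT=(all ⊤)
  B1:   IN=(all ⊤)   OUT=(all ⊤)
  B2:   IN=(all ⊤)   OUT={e:-; rest ⊤}
  B3:   IN={e:-; rest ⊤}   OUT={e:-; rest ⊤}

Merge at B3: IN[B3] = OUT[B2] = {a: ⊤, b: ⊤, c: ⊤, d: ⊤, e: -, f: ⊤}

Answer: {a: ⊤, b: ⊤, c: ⊤, d: ⊤, e: -, f: ⊤}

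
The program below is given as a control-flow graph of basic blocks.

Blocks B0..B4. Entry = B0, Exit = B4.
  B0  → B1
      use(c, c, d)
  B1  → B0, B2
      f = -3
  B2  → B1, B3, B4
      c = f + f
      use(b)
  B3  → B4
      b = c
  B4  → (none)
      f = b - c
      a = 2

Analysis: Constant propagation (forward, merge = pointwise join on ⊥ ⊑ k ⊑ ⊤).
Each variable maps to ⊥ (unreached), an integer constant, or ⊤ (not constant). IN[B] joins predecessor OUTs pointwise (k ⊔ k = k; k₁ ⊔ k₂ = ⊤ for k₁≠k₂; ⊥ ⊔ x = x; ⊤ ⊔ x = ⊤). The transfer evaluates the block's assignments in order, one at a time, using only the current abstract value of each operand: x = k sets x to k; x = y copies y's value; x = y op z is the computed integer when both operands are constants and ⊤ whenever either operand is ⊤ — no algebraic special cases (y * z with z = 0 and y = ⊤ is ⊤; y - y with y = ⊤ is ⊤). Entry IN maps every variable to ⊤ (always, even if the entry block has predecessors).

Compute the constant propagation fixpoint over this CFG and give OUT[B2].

Answer: {a: ⊤, b: ⊤, c: -6, d: ⊤, e: ⊤, f: -3}

Trace:
Converged values:
  B0:   IN=(all ⊤)   OUT=(all ⊤)
  B1:   IN=(all ⊤)   OUT={f:-3; rest ⊤}
  B2:   IN={f:-3; rest ⊤}   OUT={c:-6, f:-3; rest ⊤}
  B3:   IN={c:-6, f:-3; rest ⊤}   OUT={b:-6, c:-6, f:-3; rest ⊤}
  B4:   IN={c:-6, f:-3; rest ⊤}   OUT={a:2, c:-6; rest ⊤}

Merge at B2: IN[B2] = OUT[B1] = {a: ⊤, b: ⊤, c: ⊤, d: ⊤, e: ⊤, f: -3}
Applying B2's transfer function to that IN value gives OUT[B2] (row B2 above).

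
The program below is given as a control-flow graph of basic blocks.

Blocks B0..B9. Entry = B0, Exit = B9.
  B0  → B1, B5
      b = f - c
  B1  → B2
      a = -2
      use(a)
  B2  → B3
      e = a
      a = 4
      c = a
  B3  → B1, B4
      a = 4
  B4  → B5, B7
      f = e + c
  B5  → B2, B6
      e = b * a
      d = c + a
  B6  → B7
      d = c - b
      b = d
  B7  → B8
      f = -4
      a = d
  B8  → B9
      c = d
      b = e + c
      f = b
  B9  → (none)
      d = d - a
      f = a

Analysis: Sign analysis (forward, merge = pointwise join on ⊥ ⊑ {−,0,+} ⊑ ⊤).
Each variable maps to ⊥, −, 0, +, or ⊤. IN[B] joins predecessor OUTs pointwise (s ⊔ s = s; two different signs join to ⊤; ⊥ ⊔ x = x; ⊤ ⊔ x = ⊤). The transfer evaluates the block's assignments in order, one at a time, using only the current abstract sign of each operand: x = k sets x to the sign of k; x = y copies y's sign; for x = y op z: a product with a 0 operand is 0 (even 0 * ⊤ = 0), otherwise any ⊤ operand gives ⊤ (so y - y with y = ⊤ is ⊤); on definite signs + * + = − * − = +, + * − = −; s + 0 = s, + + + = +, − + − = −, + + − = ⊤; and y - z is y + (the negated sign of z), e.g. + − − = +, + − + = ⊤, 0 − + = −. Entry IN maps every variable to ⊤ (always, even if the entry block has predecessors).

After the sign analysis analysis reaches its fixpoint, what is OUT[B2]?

Answer: {a: +, b: ⊤, c: +, d: ⊤, e: ⊤, f: ⊤}

Working:
Per-block solution:
  B0: | IN=(all ⊤) | OUT=(all ⊤)
  B1: | IN=(all ⊤) | OUT={a:-; rest ⊤}
  B2: | IN=(all ⊤) | OUT={a:+, c:+; rest ⊤}
  B3: | IN={a:+, c:+; rest ⊤} | OUT={a:+, c:+; rest ⊤}
  B4: | IN={a:+, c:+; rest ⊤} | OUT={a:+, c:+; rest ⊤}
  B5: | IN=(all ⊤) | OUT=(all ⊤)
  B6: | IN=(all ⊤) | OUT=(all ⊤)
  B7: | IN=(all ⊤) | OUT={f:-; rest ⊤}
  B8: | IN={f:-; rest ⊤} | OUT=(all ⊤)
  B9: | IN=(all ⊤) | OUT=(all ⊤)

Merge at B2: IN[B2] = OUT[B1] ⊔ OUT[B5] = {a: ⊤, b: ⊤, c: ⊤, d: ⊤, e: ⊤, f: ⊤}
Applying B2's transfer function to that IN value gives OUT[B2] (row B2 above).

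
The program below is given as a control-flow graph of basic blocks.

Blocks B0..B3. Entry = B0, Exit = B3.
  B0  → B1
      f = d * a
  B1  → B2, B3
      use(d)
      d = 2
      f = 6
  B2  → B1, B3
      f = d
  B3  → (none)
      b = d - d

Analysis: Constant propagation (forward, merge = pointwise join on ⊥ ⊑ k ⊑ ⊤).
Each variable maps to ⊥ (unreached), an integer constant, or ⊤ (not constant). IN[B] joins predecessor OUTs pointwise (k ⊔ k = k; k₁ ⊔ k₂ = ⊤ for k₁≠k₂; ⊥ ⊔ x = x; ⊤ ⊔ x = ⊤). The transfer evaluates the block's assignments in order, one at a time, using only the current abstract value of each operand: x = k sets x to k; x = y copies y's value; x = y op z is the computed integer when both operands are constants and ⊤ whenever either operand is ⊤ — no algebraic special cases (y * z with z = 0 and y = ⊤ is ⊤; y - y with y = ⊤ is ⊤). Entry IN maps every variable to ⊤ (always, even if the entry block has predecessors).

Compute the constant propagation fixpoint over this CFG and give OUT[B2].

Answer: {a: ⊤, b: ⊤, c: ⊤, d: 2, e: ⊤, f: 2}

Working:
Converged values:
  B0:  IN=(all ⊤)  OUT=(all ⊤)
  B1:  IN=(all ⊤)  OUT={d:2, f:6; rest ⊤}
  B2:  IN={d:2, f:6; rest ⊤}  OUT={d:2, f:2; rest ⊤}
  B3:  IN={d:2; rest ⊤}  OUT={b:0, d:2; rest ⊤}

Merge at B2: IN[B2] = OUT[B1] = {a: ⊤, b: ⊤, c: ⊤, d: 2, e: ⊤, f: 6}
Applying B2's transfer function to that IN value gives OUT[B2] (row B2 above).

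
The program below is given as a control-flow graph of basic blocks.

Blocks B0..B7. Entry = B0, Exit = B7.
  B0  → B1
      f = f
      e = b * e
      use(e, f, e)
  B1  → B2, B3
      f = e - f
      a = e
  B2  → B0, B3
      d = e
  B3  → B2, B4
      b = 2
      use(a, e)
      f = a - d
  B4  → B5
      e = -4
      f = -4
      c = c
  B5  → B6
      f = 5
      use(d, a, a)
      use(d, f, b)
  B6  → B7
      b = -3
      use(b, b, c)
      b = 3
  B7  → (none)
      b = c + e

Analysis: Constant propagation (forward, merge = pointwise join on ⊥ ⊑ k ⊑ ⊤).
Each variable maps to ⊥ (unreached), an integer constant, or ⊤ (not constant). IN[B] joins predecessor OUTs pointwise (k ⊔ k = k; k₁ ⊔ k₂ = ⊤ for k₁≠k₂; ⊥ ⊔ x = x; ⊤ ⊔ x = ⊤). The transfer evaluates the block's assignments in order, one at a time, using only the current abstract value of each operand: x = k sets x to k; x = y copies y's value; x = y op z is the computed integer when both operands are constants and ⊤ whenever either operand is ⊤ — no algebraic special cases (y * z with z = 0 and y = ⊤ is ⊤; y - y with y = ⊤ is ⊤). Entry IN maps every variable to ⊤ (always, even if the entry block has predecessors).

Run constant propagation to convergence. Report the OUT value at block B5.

Answer: {a: ⊤, b: 2, c: ⊤, d: ⊤, e: -4, f: 5}

Working:
Fixpoint table:
  B0:   IN=(all ⊤)   OUT=(all ⊤)
  B1:   IN=(all ⊤)   OUT=(all ⊤)
  B2:   IN=(all ⊤)   OUT=(all ⊤)
  B3:   IN=(all ⊤)   OUT={b:2; rest ⊤}
  B4:   IN={b:2; rest ⊤}   OUT={b:2, e:-4, f:-4; rest ⊤}
  B5:   IN={b:2, e:-4, f:-4; rest ⊤}   OUT={b:2, e:-4, f:5; rest ⊤}
  B6:   IN={b:2, e:-4, f:5; rest ⊤}   OUT={b:3, e:-4, f:5; rest ⊤}
  B7:   IN={b:3, e:-4, f:5; rest ⊤}   OUT={e:-4, f:5; rest ⊤}

Merge at B5: IN[B5] = OUT[B4] = {a: ⊤, b: 2, c: ⊤, d: ⊤, e: -4, f: -4}
Applying B5's transfer function to that IN value gives OUT[B5] (row B5 above).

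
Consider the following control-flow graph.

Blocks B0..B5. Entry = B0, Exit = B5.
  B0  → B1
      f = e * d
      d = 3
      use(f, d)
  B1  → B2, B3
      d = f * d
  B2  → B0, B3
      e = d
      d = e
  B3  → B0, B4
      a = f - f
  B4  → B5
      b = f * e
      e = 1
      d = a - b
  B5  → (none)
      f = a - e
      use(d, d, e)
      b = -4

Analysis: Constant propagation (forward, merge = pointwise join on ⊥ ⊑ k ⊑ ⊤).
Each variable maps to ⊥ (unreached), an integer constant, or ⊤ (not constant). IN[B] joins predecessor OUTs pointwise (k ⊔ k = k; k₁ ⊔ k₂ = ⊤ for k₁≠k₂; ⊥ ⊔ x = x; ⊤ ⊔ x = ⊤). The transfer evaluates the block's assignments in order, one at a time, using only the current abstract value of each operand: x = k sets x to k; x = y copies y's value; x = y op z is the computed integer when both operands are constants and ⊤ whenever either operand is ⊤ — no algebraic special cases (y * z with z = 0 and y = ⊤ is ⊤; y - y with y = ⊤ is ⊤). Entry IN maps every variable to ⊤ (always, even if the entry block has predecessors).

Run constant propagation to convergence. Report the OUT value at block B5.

Per-block solution:
  B0: | IN=(all ⊤) | OUT={d:3; rest ⊤}
  B1: | IN={d:3; rest ⊤} | OUT=(all ⊤)
  B2: | IN=(all ⊤) | OUT=(all ⊤)
  B3: | IN=(all ⊤) | OUT=(all ⊤)
  B4: | IN=(all ⊤) | OUT={e:1; rest ⊤}
  B5: | IN={e:1; rest ⊤} | OUT={b:-4, e:1; rest ⊤}

Merge at B5: IN[B5] = OUT[B4] = {a: ⊤, b: ⊤, c: ⊤, d: ⊤, e: 1, f: ⊤}
Applying B5's transfer function to that IN value gives OUT[B5] (row B5 above).

Answer: {a: ⊤, b: -4, c: ⊤, d: ⊤, e: 1, f: ⊤}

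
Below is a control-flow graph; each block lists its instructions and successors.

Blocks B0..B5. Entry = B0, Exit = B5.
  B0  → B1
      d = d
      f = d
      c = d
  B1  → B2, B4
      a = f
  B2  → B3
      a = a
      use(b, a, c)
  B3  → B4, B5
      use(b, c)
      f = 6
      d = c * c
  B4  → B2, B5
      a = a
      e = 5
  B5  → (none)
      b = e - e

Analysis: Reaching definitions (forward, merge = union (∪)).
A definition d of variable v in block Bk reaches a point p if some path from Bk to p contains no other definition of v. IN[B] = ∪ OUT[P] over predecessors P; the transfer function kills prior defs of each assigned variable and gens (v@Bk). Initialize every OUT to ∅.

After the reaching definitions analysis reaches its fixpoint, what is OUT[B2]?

Answer: {a@B2, c@B0, d@B0, d@B3, e@B4, f@B0, f@B3}

Working:
Per-block solution:
  B0: | IN={} | OUT={c@B0, d@B0, f@B0}
  B1: | IN={c@B0, d@B0, f@B0} | OUT={a@B1, c@B0, d@B0, f@B0}
  B2: | IN={a@B1, a@B4, c@B0, d@B0, d@B3, e@B4, f@B0, f@B3} | OUT={a@B2, c@B0, d@B0, d@B3, e@B4, f@B0, f@B3}
  B3: | IN={a@B2, c@B0, d@B0, d@B3, e@B4, f@B0, f@B3} | OUT={a@B2, c@B0, d@B3, e@B4, f@B3}
  B4: | IN={a@B1, a@B2, c@B0, d@B0, d@B3, e@B4, f@B0, f@B3} | OUT={a@B4, c@B0, d@B0, d@B3, e@B4, f@B0, f@B3}
  B5: | IN={a@B2, a@B4, c@B0, d@B0, d@B3, e@B4, f@B0, f@B3} | OUT={a@B2, a@B4, b@B5, c@B0, d@B0, d@B3, e@B4, f@B0, f@B3}

Merge at B2: IN[B2] = OUT[B1] ⊔ OUT[B4] = {a@B1, a@B4, c@B0, d@B0, d@B3, e@B4, f@B0, f@B3}
Applying B2's transfer function to that IN value gives OUT[B2] (row B2 above).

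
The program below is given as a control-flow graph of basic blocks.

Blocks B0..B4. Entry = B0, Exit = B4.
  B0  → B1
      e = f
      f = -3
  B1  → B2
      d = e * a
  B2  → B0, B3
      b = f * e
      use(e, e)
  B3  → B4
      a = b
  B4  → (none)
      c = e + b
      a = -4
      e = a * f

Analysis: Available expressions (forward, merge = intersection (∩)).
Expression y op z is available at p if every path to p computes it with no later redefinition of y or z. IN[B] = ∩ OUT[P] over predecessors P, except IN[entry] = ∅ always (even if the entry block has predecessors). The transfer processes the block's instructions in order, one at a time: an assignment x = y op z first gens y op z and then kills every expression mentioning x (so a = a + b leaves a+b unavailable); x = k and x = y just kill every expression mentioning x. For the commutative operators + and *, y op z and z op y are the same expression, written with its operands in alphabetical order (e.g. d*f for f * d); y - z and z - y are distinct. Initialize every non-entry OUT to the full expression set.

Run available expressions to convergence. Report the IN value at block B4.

Fixpoint table:
  B0:  IN={}  OUT={}
  B1:  IN={}  OUT={a*e}
  B2:  IN={a*e}  OUT={a*e, e*f}
  B3:  IN={a*e, e*f}  OUT={e*f}
  B4:  IN={e*f}  OUT={a*f}

Merge at B4: IN[B4] = OUT[B3] = {e*f}

Answer: {e*f}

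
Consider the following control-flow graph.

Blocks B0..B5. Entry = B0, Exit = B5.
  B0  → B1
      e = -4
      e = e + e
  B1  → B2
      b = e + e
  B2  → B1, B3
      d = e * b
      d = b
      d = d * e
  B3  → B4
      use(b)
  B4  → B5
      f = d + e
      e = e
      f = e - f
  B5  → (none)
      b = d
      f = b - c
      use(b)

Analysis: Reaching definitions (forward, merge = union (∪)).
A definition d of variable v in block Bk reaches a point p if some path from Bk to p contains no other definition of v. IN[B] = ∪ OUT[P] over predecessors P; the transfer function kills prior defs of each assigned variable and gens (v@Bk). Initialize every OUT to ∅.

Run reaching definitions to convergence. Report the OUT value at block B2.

Per-block solution:
  B0:   IN={}   OUT={e@B0}
  B1:   IN={b@B1, d@B2, e@B0}   OUT={b@B1, d@B2, e@B0}
  B2:   IN={b@B1, d@B2, e@B0}   OUT={b@B1, d@B2, e@B0}
  B3:   IN={b@B1, d@B2, e@B0}   OUT={b@B1, d@B2, e@B0}
  B4:   IN={b@B1, d@B2, e@B0}   OUT={b@B1, d@B2, e@B4, f@B4}
  B5:   IN={b@B1, d@B2, e@B4, f@B4}   OUT={b@B5, d@B2, e@B4, f@B5}

Merge at B2: IN[B2] = OUT[B1] = {b@B1, d@B2, e@B0}
Applying B2's transfer function to that IN value gives OUT[B2] (row B2 above).

Answer: {b@B1, d@B2, e@B0}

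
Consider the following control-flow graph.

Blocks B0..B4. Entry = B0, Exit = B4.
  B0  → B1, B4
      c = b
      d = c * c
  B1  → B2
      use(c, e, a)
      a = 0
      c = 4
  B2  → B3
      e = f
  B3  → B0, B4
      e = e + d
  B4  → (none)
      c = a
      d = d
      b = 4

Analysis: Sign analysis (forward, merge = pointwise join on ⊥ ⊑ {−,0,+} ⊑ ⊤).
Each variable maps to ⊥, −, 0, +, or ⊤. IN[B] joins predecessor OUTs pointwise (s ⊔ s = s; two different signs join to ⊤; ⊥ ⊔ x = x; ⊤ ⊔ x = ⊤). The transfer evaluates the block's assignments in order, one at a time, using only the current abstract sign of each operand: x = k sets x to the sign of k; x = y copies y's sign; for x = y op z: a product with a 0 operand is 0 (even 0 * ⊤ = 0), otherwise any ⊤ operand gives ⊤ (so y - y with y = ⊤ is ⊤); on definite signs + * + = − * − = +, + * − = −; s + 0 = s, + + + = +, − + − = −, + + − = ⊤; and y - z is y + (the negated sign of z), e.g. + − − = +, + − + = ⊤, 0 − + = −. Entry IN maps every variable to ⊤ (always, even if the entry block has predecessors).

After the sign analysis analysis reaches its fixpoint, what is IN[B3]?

Answer: {a: 0, b: ⊤, c: +, d: ⊤, e: ⊤, f: ⊤}

Trace:
Per-block solution:
  B0:   IN=(all ⊤)   OUT=(all ⊤)
  B1:   IN=(all ⊤)   OUT={a:0, c:+; rest ⊤}
  B2:   IN={a:0, c:+; rest ⊤}   OUT={a:0, c:+; rest ⊤}
  B3:   IN={a:0, c:+; rest ⊤}   OUT={a:0, c:+; rest ⊤}
  B4:   IN=(all ⊤)   OUT={b:+; rest ⊤}

Merge at B3: IN[B3] = OUT[B2] = {a: 0, b: ⊤, c: +, d: ⊤, e: ⊤, f: ⊤}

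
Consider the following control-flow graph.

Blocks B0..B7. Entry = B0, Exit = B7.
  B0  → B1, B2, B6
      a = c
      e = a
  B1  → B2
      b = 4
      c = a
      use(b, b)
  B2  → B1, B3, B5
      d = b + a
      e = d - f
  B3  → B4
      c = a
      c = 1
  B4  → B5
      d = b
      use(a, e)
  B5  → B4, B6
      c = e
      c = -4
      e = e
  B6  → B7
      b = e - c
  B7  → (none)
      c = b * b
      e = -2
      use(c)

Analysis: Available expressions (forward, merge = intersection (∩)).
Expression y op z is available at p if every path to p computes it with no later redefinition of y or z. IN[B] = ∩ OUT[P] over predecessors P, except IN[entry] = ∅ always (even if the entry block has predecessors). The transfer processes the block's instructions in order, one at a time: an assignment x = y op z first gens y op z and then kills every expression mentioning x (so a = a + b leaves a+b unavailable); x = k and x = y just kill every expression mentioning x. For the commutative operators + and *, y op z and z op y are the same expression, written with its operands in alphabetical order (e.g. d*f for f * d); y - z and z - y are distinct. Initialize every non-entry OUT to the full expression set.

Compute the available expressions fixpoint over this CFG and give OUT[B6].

Converged values:
  B0: | IN={} | OUT={}
  B1: | IN={} | OUT={}
  B2: | IN={} | OUT={a+b, d-f}
  B3: | IN={a+b, d-f} | OUT={a+b, d-f}
  B4: | IN={a+b} | OUT={a+b}
  B5: | IN={a+b} | OUT={a+b}
  B6: | IN={} | OUT={e-c}
  B7: | IN={e-c} | OUT={b*b}

Merge at B6: IN[B6] = OUT[B0] ∩ OUT[B5] = {}
Applying B6's transfer function to that IN value gives OUT[B6] (row B6 above).

Answer: {e-c}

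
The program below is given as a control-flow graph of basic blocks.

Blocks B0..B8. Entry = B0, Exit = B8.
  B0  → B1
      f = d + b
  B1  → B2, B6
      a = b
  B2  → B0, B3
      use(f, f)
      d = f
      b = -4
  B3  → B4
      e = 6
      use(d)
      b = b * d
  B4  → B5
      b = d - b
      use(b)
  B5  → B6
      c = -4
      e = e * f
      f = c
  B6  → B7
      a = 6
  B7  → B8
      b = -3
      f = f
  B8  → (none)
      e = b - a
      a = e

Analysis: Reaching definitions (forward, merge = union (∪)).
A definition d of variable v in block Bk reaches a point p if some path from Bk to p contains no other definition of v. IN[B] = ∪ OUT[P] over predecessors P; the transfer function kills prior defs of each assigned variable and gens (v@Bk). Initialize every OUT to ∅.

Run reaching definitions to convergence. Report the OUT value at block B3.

Fixpoint table:
  B0:  IN={a@B1, b@B2, d@B2, f@B0}  OUT={a@B1, b@B2, d@B2, f@B0}
  B1:  IN={a@B1, b@B2, d@B2, f@B0}  OUT={a@B1, b@B2, d@B2, f@B0}
  B2:  IN={a@B1, b@B2, d@B2, f@B0}  OUT={a@B1, b@B2, d@B2, f@B0}
  B3:  IN={a@B1, b@B2, d@B2, f@B0}  OUT={a@B1, b@B3, d@B2, e@B3, f@B0}
  B4:  IN={a@B1, b@B3, d@B2, e@B3, f@B0}  OUT={a@B1, b@B4, d@B2, e@B3, f@B0}
  B5:  IN={a@B1, b@B4, d@B2, e@B3, f@B0}  OUT={a@B1, b@B4, c@B5, d@B2, e@B5, f@B5}
  B6:  IN={a@B1, b@B2, b@B4, c@B5, d@B2, e@B5, f@B0, f@B5}  OUT={a@B6, b@B2, b@B4, c@B5, d@B2, e@B5, f@B0, f@B5}
  B7:  IN={a@B6, b@B2, b@B4, c@B5, d@B2, e@B5, f@B0, f@B5}  OUT={a@B6, b@B7, c@B5, d@B2, e@B5, f@B7}
  B8:  IN={a@B6, b@B7, c@B5, d@B2, e@B5, f@B7}  OUT={a@B8, b@B7, c@B5, d@B2, e@B8, f@B7}

Merge at B3: IN[B3] = OUT[B2] = {a@B1, b@B2, d@B2, f@B0}
Applying B3's transfer function to that IN value gives OUT[B3] (row B3 above).

Answer: {a@B1, b@B3, d@B2, e@B3, f@B0}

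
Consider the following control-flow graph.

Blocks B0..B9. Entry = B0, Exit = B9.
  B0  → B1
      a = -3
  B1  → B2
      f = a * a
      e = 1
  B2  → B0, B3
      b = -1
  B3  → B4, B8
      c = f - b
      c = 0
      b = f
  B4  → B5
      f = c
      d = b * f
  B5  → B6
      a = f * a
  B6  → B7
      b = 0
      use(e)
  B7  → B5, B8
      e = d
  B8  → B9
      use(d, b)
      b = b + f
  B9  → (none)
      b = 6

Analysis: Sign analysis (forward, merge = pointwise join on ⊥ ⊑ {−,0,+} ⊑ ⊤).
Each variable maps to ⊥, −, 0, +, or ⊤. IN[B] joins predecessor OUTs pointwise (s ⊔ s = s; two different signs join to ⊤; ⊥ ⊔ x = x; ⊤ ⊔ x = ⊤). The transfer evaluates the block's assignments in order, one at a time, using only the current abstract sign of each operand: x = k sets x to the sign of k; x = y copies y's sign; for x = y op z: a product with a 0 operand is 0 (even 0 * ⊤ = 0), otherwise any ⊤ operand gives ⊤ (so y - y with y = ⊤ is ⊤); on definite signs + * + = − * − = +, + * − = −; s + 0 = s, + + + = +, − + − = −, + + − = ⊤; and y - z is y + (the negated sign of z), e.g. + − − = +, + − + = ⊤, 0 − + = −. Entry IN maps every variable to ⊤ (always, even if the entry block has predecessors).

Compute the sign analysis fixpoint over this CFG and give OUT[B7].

Converged values:
  B0: | IN=(all ⊤) | OUT={a:-; rest ⊤}
  B1: | IN={a:-; rest ⊤} | OUT={a:-, e:+, f:+; rest ⊤}
  B2: | IN={a:-, e:+, f:+; rest ⊤} | OUT={a:-, b:-, e:+, f:+; rest ⊤}
  B3: | IN={a:-, b:-, e:+, f:+; rest ⊤} | OUT={a:-, b:+, c:0, e:+, f:+; rest ⊤}
  B4: | IN={a:-, b:+, c:0, e:+, f:+; rest ⊤} | OUT={a:-, b:+, c:0, d:0, e:+, f:0; rest ⊤}
  B5: | IN={c:0, d:0, f:0; rest ⊤} | OUT={a:0, c:0, d:0, f:0; rest ⊤}
  B6: | IN={a:0, c:0, d:0, f:0; rest ⊤} | OUT={a:0, b:0, c:0, d:0, f:0; rest ⊤}
  B7: | IN={a:0, b:0, c:0, d:0, f:0; rest ⊤} | OUT={a:0, b:0, c:0, d:0, e:0, f:0; rest ⊤}
  B8: | IN={c:0; rest ⊤} | OUT={c:0; rest ⊤}
  B9: | IN={c:0; rest ⊤} | OUT={b:+, c:0; rest ⊤}

Merge at B7: IN[B7] = OUT[B6] = {a: 0, b: 0, c: 0, d: 0, e: ⊤, f: 0}
Applying B7's transfer function to that IN value gives OUT[B7] (row B7 above).

Answer: {a: 0, b: 0, c: 0, d: 0, e: 0, f: 0}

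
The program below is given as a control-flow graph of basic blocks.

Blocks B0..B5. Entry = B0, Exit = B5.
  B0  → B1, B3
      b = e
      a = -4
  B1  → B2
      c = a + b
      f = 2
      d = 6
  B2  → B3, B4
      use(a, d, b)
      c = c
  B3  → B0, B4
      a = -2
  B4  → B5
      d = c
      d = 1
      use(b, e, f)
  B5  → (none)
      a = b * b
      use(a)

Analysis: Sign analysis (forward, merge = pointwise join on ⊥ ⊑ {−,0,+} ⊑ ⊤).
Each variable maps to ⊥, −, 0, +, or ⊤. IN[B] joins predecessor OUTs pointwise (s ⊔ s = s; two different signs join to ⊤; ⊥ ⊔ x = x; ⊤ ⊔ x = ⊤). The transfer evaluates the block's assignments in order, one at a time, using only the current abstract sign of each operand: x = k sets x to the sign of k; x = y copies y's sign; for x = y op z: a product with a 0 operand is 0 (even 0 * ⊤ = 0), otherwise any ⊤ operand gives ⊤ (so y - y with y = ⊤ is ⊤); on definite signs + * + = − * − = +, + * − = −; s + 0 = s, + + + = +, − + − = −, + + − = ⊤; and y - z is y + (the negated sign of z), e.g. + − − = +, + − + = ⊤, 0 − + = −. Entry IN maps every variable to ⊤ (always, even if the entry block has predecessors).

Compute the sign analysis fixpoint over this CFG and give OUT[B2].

Answer: {a: -, b: ⊤, c: ⊤, d: +, e: ⊤, f: +}

Trace:
Per-block solution:
  B0:   IN=(all ⊤)   OUT={a:-; rest ⊤}
  B1:   IN={a:-; rest ⊤}   OUT={a:-, d:+, f:+; rest ⊤}
  B2:   IN={a:-, d:+, f:+; rest ⊤}   OUT={a:-, d:+, f:+; rest ⊤}
  B3:   IN={a:-; rest ⊤}   OUT={a:-; rest ⊤}
  B4:   IN={a:-; rest ⊤}   OUT={a:-, d:+; rest ⊤}
  B5:   IN={a:-, d:+; rest ⊤}   OUT={d:+; rest ⊤}

Merge at B2: IN[B2] = OUT[B1] = {a: -, b: ⊤, c: ⊤, d: +, e: ⊤, f: +}
Applying B2's transfer function to that IN value gives OUT[B2] (row B2 above).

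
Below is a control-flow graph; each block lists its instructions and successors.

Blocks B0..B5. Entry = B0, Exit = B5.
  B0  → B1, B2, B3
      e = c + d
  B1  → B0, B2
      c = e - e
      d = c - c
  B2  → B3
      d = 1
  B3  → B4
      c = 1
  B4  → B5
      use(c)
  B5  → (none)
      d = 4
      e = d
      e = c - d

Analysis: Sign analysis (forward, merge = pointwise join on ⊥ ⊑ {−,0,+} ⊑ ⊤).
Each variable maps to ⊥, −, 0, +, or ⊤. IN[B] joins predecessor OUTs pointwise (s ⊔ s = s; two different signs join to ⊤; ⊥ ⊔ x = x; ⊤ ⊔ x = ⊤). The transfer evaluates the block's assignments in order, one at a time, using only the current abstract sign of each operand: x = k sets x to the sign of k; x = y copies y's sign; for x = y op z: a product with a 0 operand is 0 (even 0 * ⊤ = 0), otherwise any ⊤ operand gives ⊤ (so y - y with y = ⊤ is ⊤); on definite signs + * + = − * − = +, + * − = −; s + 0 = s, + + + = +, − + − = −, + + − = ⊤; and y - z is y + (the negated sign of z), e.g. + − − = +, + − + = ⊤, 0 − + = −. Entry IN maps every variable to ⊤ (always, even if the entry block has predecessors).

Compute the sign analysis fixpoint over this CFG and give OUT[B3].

Answer: {a: ⊤, b: ⊤, c: +, d: ⊤, e: ⊤, f: ⊤}

Working:
Per-block solution:
  B0: | IN=(all ⊤) | OUT=(all ⊤)
  B1: | IN=(all ⊤) | OUT=(all ⊤)
  B2: | IN=(all ⊤) | OUT={d:+; rest ⊤}
  B3: | IN=(all ⊤) | OUT={c:+; rest ⊤}
  B4: | IN={c:+; rest ⊤} | OUT={c:+; rest ⊤}
  B5: | IN={c:+; rest ⊤} | OUT={c:+, d:+; rest ⊤}

Merge at B3: IN[B3] = OUT[B0] ⊔ OUT[B2] = {a: ⊤, b: ⊤, c: ⊤, d: ⊤, e: ⊤, f: ⊤}
Applying B3's transfer function to that IN value gives OUT[B3] (row B3 above).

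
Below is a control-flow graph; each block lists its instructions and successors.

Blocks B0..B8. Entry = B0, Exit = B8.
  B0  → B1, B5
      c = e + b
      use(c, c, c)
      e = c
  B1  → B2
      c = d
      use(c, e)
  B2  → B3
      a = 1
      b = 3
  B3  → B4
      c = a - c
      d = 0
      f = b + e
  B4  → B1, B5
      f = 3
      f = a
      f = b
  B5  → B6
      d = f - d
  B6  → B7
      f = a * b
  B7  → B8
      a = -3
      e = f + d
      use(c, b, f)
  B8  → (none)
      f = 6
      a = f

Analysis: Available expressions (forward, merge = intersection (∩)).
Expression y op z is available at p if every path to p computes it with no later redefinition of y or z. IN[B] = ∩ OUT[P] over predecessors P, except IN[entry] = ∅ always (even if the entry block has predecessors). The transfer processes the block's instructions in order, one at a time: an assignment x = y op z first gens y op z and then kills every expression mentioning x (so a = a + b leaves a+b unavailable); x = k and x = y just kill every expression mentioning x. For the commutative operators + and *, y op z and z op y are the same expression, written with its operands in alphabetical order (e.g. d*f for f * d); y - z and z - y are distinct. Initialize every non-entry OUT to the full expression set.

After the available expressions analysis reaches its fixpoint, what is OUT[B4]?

Answer: {b+e}

Derivation:
Per-block solution:
  B0: | IN={} | OUT={}
  B1: | IN={} | OUT={}
  B2: | IN={} | OUT={}
  B3: | IN={} | OUT={b+e}
  B4: | IN={b+e} | OUT={b+e}
  B5: | IN={} | OUT={}
  B6: | IN={} | OUT={a*b}
  B7: | IN={a*b} | OUT={d+f}
  B8: | IN={d+f} | OUT={}

Merge at B4: IN[B4] = OUT[B3] = {b+e}
Applying B4's transfer function to that IN value gives OUT[B4] (row B4 above).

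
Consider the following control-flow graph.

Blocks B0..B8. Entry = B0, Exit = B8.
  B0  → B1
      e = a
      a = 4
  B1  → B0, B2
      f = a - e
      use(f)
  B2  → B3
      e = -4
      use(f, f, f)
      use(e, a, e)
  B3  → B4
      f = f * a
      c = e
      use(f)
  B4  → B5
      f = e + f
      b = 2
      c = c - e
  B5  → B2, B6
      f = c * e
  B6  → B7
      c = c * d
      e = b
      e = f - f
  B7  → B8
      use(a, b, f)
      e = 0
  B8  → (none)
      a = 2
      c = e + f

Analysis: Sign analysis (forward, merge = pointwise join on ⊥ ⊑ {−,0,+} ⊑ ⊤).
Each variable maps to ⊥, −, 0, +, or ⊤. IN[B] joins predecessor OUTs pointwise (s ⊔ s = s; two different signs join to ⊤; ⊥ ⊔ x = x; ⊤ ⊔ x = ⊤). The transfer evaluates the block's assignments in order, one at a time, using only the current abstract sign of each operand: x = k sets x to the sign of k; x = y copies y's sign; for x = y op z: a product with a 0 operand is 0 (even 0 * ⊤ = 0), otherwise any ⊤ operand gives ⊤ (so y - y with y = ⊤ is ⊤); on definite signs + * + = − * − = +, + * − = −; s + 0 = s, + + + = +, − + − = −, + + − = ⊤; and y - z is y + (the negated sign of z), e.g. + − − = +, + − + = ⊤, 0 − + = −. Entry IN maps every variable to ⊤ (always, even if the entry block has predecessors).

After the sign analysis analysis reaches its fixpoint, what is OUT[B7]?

Answer: {a: +, b: +, c: ⊤, d: ⊤, e: 0, f: ⊤}

Trace:
Per-block solution:
  B0: | IN=(all ⊤) | OUT={a:+; rest ⊤}
  B1: | IN={a:+; rest ⊤} | OUT={a:+; rest ⊤}
  B2: | IN={a:+; rest ⊤} | OUT={a:+, e:-; rest ⊤}
  B3: | IN={a:+, e:-; rest ⊤} | OUT={a:+, c:-, e:-; rest ⊤}
  B4: | IN={a:+, c:-, e:-; rest ⊤} | OUT={a:+, b:+, e:-; rest ⊤}
  B5: | IN={a:+, b:+, e:-; rest ⊤} | OUT={a:+, b:+, e:-; rest ⊤}
  B6: | IN={a:+, b:+, e:-; rest ⊤} | OUT={a:+, b:+; rest ⊤}
  B7: | IN={a:+, b:+; rest ⊤} | OUT={a:+, b:+, e:0; rest ⊤}
  B8: | IN={a:+, b:+, e:0; rest ⊤} | OUT={a:+, b:+, e:0; rest ⊤}

Merge at B7: IN[B7] = OUT[B6] = {a: +, b: +, c: ⊤, d: ⊤, e: ⊤, f: ⊤}
Applying B7's transfer function to that IN value gives OUT[B7] (row B7 above).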